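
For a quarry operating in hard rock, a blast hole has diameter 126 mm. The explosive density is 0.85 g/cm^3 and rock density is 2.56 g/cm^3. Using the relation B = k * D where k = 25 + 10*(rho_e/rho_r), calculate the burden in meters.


First, compute k:
rho_e / rho_r = 0.85 / 2.56 = 0.33203125
k = 25 + 10 * 0.33203125 = 28.3203125
Then, compute burden:
B = k * D / 1000 = 28.3203125 * 126 / 1000
= 3568.359375 / 1000
= 3.5684 m

3.5684 m


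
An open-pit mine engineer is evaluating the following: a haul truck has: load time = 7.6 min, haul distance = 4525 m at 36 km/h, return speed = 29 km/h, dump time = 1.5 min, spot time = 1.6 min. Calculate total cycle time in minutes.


27.6037 min

Convert haul speed to m/min: 36 * 1000/60 = 600 m/min
Haul time = 4525 / 600 = 7.541666667 min
Convert return speed to m/min: 29 * 1000/60 = 483.3333333 m/min
Return time = 4525 / 483.3333333 = 9.362068966 min
Total cycle time:
= 7.6 + 7.541666667 + 1.5 + 9.362068966 + 1.6
= 27.6037 min


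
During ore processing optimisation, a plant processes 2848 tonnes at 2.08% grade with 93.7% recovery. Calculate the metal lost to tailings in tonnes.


3.732 tonnes

Total metal in feed:
= 2848 * 2.08 / 100 = 59.2384 tonnes
Metal recovered:
= 59.2384 * 93.7 / 100 = 55.5063808 tonnes
Metal lost to tailings:
= 59.2384 - 55.5063808
= 3.732 tonnes


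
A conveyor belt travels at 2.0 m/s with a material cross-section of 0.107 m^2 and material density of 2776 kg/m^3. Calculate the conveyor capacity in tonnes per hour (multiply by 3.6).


Volumetric flow = speed * area
= 2.0 * 0.107 = 0.214 m^3/s
Mass flow = volumetric * density
= 0.214 * 2776 = 594.064 kg/s
Convert to t/h: multiply by 3.6
Capacity = 594.064 * 3.6
= 2138.6304 t/h

2138.6304 t/h


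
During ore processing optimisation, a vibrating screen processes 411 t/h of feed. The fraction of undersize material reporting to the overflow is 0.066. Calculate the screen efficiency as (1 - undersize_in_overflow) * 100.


93.4%

Screen efficiency = (1 - fraction of undersize in overflow) * 100
= (1 - 0.066) * 100
= 0.934 * 100
= 93.4%


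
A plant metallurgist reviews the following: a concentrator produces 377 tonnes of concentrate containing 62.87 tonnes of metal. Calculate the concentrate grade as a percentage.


16.6764%

Grade = (metal in concentrate / concentrate mass) * 100
= (62.87 / 377) * 100
= 0.1667639257 * 100
= 16.6764%


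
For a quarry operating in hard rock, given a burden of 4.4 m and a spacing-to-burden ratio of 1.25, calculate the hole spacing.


5.5 m

Spacing = burden * ratio
= 4.4 * 1.25
= 5.5 m


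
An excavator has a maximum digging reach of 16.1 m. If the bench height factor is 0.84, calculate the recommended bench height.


13.524 m

Bench height = reach * factor
= 16.1 * 0.84
= 13.524 m


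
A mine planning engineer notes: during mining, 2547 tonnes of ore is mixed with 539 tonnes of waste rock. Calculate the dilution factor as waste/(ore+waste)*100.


17.466%

Total material = ore + waste
= 2547 + 539 = 3086 tonnes
Dilution = waste / total * 100
= 539 / 3086 * 100
= 0.1746597537 * 100
= 17.466%


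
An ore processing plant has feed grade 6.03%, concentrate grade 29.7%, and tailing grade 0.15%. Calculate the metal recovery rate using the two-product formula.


Using the two-product formula:
R = 100 * c * (f - t) / (f * (c - t))
Numerator = 100 * 29.7 * (6.03 - 0.15)
= 100 * 29.7 * 5.88
= 17463.6
Denominator = 6.03 * (29.7 - 0.15)
= 6.03 * 29.55
= 178.1865
R = 17463.6 / 178.1865
= 98.0074%

98.0074%


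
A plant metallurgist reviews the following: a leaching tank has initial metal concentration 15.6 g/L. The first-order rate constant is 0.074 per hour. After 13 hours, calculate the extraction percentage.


Compute the exponent:
-k * t = -0.074 * 13 = -0.962
Remaining concentration:
C = 15.6 * exp(-0.962)
= 15.6 * 0.3821278655
= 5.961194701 g/L
Extracted = 15.6 - 5.961194701 = 9.638805299 g/L
Extraction % = 9.638805299 / 15.6 * 100
= 61.7872%

61.7872%


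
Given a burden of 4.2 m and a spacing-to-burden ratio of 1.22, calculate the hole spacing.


5.124 m

Spacing = burden * ratio
= 4.2 * 1.22
= 5.124 m


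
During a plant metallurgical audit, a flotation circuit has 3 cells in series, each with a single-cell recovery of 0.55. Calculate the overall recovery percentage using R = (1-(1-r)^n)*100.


90.8875%

Complement of single-cell recovery:
1 - r = 1 - 0.55 = 0.45
Raise to power n:
(1 - r)^3 = 0.45^3 = 0.091125
Overall recovery:
R = (1 - 0.091125) * 100
= 90.8875%


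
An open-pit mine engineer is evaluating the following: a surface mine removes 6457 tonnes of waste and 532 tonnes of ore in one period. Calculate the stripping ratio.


12.1372

Stripping ratio = waste tonnage / ore tonnage
= 6457 / 532
= 12.1372


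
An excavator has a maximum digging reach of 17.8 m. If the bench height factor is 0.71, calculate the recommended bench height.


Bench height = reach * factor
= 17.8 * 0.71
= 12.638 m

12.638 m


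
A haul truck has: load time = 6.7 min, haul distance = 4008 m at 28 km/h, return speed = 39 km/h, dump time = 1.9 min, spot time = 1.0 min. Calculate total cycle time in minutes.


24.3547 min

Convert haul speed to m/min: 28 * 1000/60 = 466.6666667 m/min
Haul time = 4008 / 466.6666667 = 8.588571429 min
Convert return speed to m/min: 39 * 1000/60 = 650 m/min
Return time = 4008 / 650 = 6.166153846 min
Total cycle time:
= 6.7 + 8.588571429 + 1.9 + 6.166153846 + 1.0
= 24.3547 min


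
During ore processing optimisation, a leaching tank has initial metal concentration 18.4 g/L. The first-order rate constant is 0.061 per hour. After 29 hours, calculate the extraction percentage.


82.9497%

Compute the exponent:
-k * t = -0.061 * 29 = -1.769
Remaining concentration:
C = 18.4 * exp(-1.769)
= 18.4 * 0.170503407
= 3.137262689 g/L
Extracted = 18.4 - 3.137262689 = 15.26273731 g/L
Extraction % = 15.26273731 / 18.4 * 100
= 82.9497%


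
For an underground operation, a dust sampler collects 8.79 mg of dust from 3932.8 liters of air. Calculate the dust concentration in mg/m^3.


2.235 mg/m^3

Convert liters to m^3: 1 m^3 = 1000 L
Concentration = mass / volume * 1000
= 8.79 / 3932.8 * 1000
= 0.00223504882 * 1000
= 2.235 mg/m^3


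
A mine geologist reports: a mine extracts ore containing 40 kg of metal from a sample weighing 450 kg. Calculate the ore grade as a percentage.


Ore grade = (metal mass / ore mass) * 100
= (40 / 450) * 100
= 0.08888888889 * 100
= 8.8889%

8.8889%


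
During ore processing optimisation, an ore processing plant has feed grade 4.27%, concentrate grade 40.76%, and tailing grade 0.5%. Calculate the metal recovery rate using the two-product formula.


Using the two-product formula:
R = 100 * c * (f - t) / (f * (c - t))
Numerator = 100 * 40.76 * (4.27 - 0.5)
= 100 * 40.76 * 3.77
= 15366.52
Denominator = 4.27 * (40.76 - 0.5)
= 4.27 * 40.26
= 171.9102
R = 15366.52 / 171.9102
= 89.3869%

89.3869%


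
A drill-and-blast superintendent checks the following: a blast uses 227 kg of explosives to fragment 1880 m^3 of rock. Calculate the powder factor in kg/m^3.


Powder factor = explosive mass / rock volume
= 227 / 1880
= 0.1207 kg/m^3

0.1207 kg/m^3


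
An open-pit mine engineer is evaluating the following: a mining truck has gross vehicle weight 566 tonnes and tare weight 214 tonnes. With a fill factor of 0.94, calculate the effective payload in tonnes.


Maximum payload = gross - tare
= 566 - 214 = 352 tonnes
Effective payload = max payload * fill factor
= 352 * 0.94
= 330.88 tonnes

330.88 tonnes


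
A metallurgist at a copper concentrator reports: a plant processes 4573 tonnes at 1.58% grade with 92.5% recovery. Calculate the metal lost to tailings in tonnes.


Total metal in feed:
= 4573 * 1.58 / 100 = 72.2534 tonnes
Metal recovered:
= 72.2534 * 92.5 / 100 = 66.834395 tonnes
Metal lost to tailings:
= 72.2534 - 66.834395
= 5.419 tonnes

5.419 tonnes


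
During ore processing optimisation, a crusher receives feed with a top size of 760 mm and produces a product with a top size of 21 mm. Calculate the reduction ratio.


36.1905

Reduction ratio = feed size / product size
= 760 / 21
= 36.1905


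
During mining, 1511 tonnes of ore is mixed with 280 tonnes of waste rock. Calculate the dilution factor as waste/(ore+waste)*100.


Total material = ore + waste
= 1511 + 280 = 1791 tonnes
Dilution = waste / total * 100
= 280 / 1791 * 100
= 0.1563372418 * 100
= 15.6337%

15.6337%


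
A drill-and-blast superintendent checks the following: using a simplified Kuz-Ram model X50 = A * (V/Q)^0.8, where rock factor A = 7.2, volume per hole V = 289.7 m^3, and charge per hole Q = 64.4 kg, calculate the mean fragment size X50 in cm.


Compute V/Q:
V/Q = 289.7 / 64.4 = 4.498447205
Raise to the power 0.8:
(V/Q)^0.8 = 4.498447205^0.8 = 3.330045
Multiply by A:
X50 = 7.2 * 3.330045
= 23.9763 cm

23.9763 cm


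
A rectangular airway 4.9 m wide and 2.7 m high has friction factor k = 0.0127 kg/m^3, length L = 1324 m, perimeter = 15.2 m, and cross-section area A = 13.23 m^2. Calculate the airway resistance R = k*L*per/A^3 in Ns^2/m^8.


0.1104 Ns^2/m^8

Compute the numerator:
k * L * per = 0.0127 * 1324 * 15.2
= 255.58496
Compute the denominator:
A^3 = 13.23^3 = 2315.685267
Resistance:
R = 255.58496 / 2315.685267
= 0.1104 Ns^2/m^8


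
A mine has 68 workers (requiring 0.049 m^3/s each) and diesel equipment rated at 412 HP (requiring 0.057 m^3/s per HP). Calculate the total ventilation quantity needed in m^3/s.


26.816 m^3/s

Airflow for workers:
Q_people = 68 * 0.049 = 3.332 m^3/s
Airflow for diesel equipment:
Q_diesel = 412 * 0.057 = 23.484 m^3/s
Total ventilation:
Q_total = 3.332 + 23.484
= 26.816 m^3/s


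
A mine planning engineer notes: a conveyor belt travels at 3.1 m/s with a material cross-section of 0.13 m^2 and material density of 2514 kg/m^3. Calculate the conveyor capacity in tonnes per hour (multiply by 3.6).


Volumetric flow = speed * area
= 3.1 * 0.13 = 0.403 m^3/s
Mass flow = volumetric * density
= 0.403 * 2514 = 1013.142 kg/s
Convert to t/h: multiply by 3.6
Capacity = 1013.142 * 3.6
= 3647.3112 t/h

3647.3112 t/h


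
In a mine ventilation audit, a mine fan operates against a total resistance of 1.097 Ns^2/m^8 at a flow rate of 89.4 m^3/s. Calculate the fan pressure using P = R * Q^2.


Compute Q^2:
Q^2 = 89.4^2 = 7992.36
Compute pressure:
P = R * Q^2 = 1.097 * 7992.36
= 8767.6189 Pa

8767.6189 Pa


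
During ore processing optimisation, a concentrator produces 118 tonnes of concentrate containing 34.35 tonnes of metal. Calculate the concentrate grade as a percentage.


Grade = (metal in concentrate / concentrate mass) * 100
= (34.35 / 118) * 100
= 0.2911016949 * 100
= 29.1102%

29.1102%


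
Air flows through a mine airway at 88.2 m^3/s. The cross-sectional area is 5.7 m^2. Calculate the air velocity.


Velocity = flow rate / cross-sectional area
= 88.2 / 5.7
= 15.4737 m/s

15.4737 m/s


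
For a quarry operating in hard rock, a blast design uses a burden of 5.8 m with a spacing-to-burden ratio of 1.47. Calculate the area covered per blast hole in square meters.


49.4508 m^2

First, find the spacing:
Spacing = burden * ratio = 5.8 * 1.47
= 8.526 m
Then, calculate the area:
Area = burden * spacing = 5.8 * 8.526
= 49.4508 m^2


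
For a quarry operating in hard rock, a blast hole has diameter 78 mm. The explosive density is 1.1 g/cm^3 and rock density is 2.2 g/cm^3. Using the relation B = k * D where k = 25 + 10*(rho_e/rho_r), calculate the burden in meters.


First, compute k:
rho_e / rho_r = 1.1 / 2.2 = 0.5
k = 25 + 10 * 0.5 = 30
Then, compute burden:
B = k * D / 1000 = 30 * 78 / 1000
= 2340 / 1000
= 2.34 m

2.34 m


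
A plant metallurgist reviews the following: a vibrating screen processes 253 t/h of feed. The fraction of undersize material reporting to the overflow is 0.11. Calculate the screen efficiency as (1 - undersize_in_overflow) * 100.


89.0%

Screen efficiency = (1 - fraction of undersize in overflow) * 100
= (1 - 0.11) * 100
= 0.89 * 100
= 89.0%


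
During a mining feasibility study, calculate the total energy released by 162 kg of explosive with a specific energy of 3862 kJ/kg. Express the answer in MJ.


625.644 MJ

Energy = mass * specific_energy / 1000
= 162 * 3862 / 1000
= 625644 / 1000
= 625.644 MJ


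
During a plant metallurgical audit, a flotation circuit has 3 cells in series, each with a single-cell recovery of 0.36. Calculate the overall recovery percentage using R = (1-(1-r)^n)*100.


73.7856%

Complement of single-cell recovery:
1 - r = 1 - 0.36 = 0.64
Raise to power n:
(1 - r)^3 = 0.64^3 = 0.262144
Overall recovery:
R = (1 - 0.262144) * 100
= 73.7856%


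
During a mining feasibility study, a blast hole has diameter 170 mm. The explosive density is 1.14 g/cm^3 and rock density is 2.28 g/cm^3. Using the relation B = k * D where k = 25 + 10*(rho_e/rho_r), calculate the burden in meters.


First, compute k:
rho_e / rho_r = 1.14 / 2.28 = 0.5
k = 25 + 10 * 0.5 = 30
Then, compute burden:
B = k * D / 1000 = 30 * 170 / 1000
= 5100 / 1000
= 5.1 m

5.1 m


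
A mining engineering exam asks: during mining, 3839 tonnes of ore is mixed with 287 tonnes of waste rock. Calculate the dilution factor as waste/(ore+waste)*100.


Total material = ore + waste
= 3839 + 287 = 4126 tonnes
Dilution = waste / total * 100
= 287 / 4126 * 100
= 0.06955889481 * 100
= 6.9559%

6.9559%


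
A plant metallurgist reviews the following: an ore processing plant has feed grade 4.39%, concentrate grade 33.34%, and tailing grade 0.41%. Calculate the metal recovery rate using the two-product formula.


91.7894%

Using the two-product formula:
R = 100 * c * (f - t) / (f * (c - t))
Numerator = 100 * 33.34 * (4.39 - 0.41)
= 100 * 33.34 * 3.98
= 13269.32
Denominator = 4.39 * (33.34 - 0.41)
= 4.39 * 32.93
= 144.5627
R = 13269.32 / 144.5627
= 91.7894%


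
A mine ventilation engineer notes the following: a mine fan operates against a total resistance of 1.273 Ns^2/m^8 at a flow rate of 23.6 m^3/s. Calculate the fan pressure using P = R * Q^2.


709.0101 Pa

Compute Q^2:
Q^2 = 23.6^2 = 556.96
Compute pressure:
P = R * Q^2 = 1.273 * 556.96
= 709.0101 Pa


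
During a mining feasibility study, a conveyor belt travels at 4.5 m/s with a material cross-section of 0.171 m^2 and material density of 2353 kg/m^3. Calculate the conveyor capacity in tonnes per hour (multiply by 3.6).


6518.2806 t/h

Volumetric flow = speed * area
= 4.5 * 0.171 = 0.7695 m^3/s
Mass flow = volumetric * density
= 0.7695 * 2353 = 1810.6335 kg/s
Convert to t/h: multiply by 3.6
Capacity = 1810.6335 * 3.6
= 6518.2806 t/h


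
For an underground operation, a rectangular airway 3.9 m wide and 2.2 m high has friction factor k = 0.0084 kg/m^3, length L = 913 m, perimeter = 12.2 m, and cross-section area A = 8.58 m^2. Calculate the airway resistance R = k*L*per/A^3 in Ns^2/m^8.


0.1481 Ns^2/m^8

Compute the numerator:
k * L * per = 0.0084 * 913 * 12.2
= 93.56424
Compute the denominator:
A^3 = 8.58^3 = 631.628712
Resistance:
R = 93.56424 / 631.628712
= 0.1481 Ns^2/m^8


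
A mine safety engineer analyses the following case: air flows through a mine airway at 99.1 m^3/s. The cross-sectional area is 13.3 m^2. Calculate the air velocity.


Velocity = flow rate / cross-sectional area
= 99.1 / 13.3
= 7.4511 m/s

7.4511 m/s


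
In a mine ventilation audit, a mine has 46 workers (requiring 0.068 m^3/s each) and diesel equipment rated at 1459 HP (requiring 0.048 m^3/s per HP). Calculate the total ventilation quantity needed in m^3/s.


73.16 m^3/s

Airflow for workers:
Q_people = 46 * 0.068 = 3.128 m^3/s
Airflow for diesel equipment:
Q_diesel = 1459 * 0.048 = 70.032 m^3/s
Total ventilation:
Q_total = 3.128 + 70.032
= 73.16 m^3/s


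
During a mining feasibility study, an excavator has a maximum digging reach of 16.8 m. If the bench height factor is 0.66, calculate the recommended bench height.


11.088 m

Bench height = reach * factor
= 16.8 * 0.66
= 11.088 m


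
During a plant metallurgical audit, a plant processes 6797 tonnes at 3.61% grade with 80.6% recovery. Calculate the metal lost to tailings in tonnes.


47.6021 tonnes

Total metal in feed:
= 6797 * 3.61 / 100 = 245.3717 tonnes
Metal recovered:
= 245.3717 * 80.6 / 100 = 197.7695902 tonnes
Metal lost to tailings:
= 245.3717 - 197.7695902
= 47.6021 tonnes


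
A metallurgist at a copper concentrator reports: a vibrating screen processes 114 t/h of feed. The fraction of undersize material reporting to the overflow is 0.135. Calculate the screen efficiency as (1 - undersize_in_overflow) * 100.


Screen efficiency = (1 - fraction of undersize in overflow) * 100
= (1 - 0.135) * 100
= 0.865 * 100
= 86.5%

86.5%


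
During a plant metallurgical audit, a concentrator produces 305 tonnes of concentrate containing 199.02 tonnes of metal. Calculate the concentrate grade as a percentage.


65.2525%

Grade = (metal in concentrate / concentrate mass) * 100
= (199.02 / 305) * 100
= 0.6525245902 * 100
= 65.2525%


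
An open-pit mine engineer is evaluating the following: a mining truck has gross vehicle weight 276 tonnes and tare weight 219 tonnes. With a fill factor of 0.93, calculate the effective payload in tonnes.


Maximum payload = gross - tare
= 276 - 219 = 57 tonnes
Effective payload = max payload * fill factor
= 57 * 0.93
= 53.01 tonnes

53.01 tonnes


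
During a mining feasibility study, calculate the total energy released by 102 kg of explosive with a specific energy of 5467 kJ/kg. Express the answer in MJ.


557.634 MJ

Energy = mass * specific_energy / 1000
= 102 * 5467 / 1000
= 557634 / 1000
= 557.634 MJ


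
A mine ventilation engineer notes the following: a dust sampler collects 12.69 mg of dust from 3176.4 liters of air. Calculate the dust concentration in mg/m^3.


3.9951 mg/m^3

Convert liters to m^3: 1 m^3 = 1000 L
Concentration = mass / volume * 1000
= 12.69 / 3176.4 * 1000
= 0.00399508878 * 1000
= 3.9951 mg/m^3


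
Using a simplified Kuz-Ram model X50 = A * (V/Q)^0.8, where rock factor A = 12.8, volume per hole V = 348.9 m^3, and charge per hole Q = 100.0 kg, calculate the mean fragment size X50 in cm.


34.7833 cm

Compute V/Q:
V/Q = 348.9 / 100.0 = 3.489
Raise to the power 0.8:
(V/Q)^0.8 = 3.489^0.8 = 2.717445079
Multiply by A:
X50 = 12.8 * 2.717445079
= 34.7833 cm


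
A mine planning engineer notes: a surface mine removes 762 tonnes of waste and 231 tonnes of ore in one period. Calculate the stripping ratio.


Stripping ratio = waste tonnage / ore tonnage
= 762 / 231
= 3.2987

3.2987


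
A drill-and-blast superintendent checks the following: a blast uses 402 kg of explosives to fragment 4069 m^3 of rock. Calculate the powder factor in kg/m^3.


0.0988 kg/m^3

Powder factor = explosive mass / rock volume
= 402 / 4069
= 0.0988 kg/m^3


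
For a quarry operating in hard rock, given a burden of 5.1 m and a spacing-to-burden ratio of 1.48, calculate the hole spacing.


7.548 m

Spacing = burden * ratio
= 5.1 * 1.48
= 7.548 m


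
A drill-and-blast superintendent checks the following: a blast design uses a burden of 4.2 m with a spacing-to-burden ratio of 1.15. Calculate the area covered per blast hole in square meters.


20.286 m^2

First, find the spacing:
Spacing = burden * ratio = 4.2 * 1.15
= 4.83 m
Then, calculate the area:
Area = burden * spacing = 4.2 * 4.83
= 20.286 m^2


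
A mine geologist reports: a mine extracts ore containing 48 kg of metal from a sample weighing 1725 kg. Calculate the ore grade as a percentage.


2.7826%

Ore grade = (metal mass / ore mass) * 100
= (48 / 1725) * 100
= 0.02782608696 * 100
= 2.7826%


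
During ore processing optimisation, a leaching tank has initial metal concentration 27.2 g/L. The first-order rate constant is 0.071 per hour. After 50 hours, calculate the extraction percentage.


Compute the exponent:
-k * t = -0.071 * 50 = -3.55
Remaining concentration:
C = 27.2 * exp(-3.55)
= 27.2 * 0.02872463965
= 0.7813101986 g/L
Extracted = 27.2 - 0.7813101986 = 26.4186898 g/L
Extraction % = 26.4186898 / 27.2 * 100
= 97.1275%

97.1275%


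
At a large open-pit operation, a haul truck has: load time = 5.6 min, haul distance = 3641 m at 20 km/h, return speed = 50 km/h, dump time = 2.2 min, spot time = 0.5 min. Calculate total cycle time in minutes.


Convert haul speed to m/min: 20 * 1000/60 = 333.3333333 m/min
Haul time = 3641 / 333.3333333 = 10.923 min
Convert return speed to m/min: 50 * 1000/60 = 833.3333333 m/min
Return time = 3641 / 833.3333333 = 4.3692 min
Total cycle time:
= 5.6 + 10.923 + 2.2 + 4.3692 + 0.5
= 23.5922 min

23.5922 min


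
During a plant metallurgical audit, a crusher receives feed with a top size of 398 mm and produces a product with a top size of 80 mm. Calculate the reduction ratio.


Reduction ratio = feed size / product size
= 398 / 80
= 4.975

4.975


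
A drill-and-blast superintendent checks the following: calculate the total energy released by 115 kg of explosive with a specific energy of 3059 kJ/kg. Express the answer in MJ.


351.785 MJ

Energy = mass * specific_energy / 1000
= 115 * 3059 / 1000
= 351785 / 1000
= 351.785 MJ


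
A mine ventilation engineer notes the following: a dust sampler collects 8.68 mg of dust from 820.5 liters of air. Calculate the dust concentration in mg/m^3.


10.5789 mg/m^3

Convert liters to m^3: 1 m^3 = 1000 L
Concentration = mass / volume * 1000
= 8.68 / 820.5 * 1000
= 0.0105789153 * 1000
= 10.5789 mg/m^3


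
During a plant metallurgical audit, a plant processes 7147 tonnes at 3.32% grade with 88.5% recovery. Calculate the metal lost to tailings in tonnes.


Total metal in feed:
= 7147 * 3.32 / 100 = 237.2804 tonnes
Metal recovered:
= 237.2804 * 88.5 / 100 = 209.993154 tonnes
Metal lost to tailings:
= 237.2804 - 209.993154
= 27.2872 tonnes

27.2872 tonnes


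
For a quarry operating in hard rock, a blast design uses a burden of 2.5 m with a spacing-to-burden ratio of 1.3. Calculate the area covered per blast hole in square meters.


First, find the spacing:
Spacing = burden * ratio = 2.5 * 1.3
= 3.25 m
Then, calculate the area:
Area = burden * spacing = 2.5 * 3.25
= 8.125 m^2

8.125 m^2


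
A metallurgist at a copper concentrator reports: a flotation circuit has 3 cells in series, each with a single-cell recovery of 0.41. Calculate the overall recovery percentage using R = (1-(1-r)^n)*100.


Complement of single-cell recovery:
1 - r = 1 - 0.41 = 0.59
Raise to power n:
(1 - r)^3 = 0.59^3 = 0.205379
Overall recovery:
R = (1 - 0.205379) * 100
= 79.4621%

79.4621%


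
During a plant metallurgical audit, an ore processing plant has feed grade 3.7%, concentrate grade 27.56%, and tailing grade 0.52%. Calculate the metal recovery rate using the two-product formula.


87.5988%

Using the two-product formula:
R = 100 * c * (f - t) / (f * (c - t))
Numerator = 100 * 27.56 * (3.7 - 0.52)
= 100 * 27.56 * 3.18
= 8764.08
Denominator = 3.7 * (27.56 - 0.52)
= 3.7 * 27.04
= 100.048
R = 8764.08 / 100.048
= 87.5988%


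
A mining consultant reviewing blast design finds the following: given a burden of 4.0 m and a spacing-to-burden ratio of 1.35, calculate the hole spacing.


Spacing = burden * ratio
= 4.0 * 1.35
= 5.4 m

5.4 m


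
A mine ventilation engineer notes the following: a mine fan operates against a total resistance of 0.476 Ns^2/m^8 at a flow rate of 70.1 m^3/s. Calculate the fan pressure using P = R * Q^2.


Compute Q^2:
Q^2 = 70.1^2 = 4914.01
Compute pressure:
P = R * Q^2 = 0.476 * 4914.01
= 2339.0688 Pa

2339.0688 Pa


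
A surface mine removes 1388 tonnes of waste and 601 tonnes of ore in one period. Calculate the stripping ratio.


2.3095

Stripping ratio = waste tonnage / ore tonnage
= 1388 / 601
= 2.3095


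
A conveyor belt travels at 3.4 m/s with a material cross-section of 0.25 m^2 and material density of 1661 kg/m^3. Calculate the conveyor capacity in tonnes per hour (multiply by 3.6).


5082.66 t/h

Volumetric flow = speed * area
= 3.4 * 0.25 = 0.85 m^3/s
Mass flow = volumetric * density
= 0.85 * 1661 = 1411.85 kg/s
Convert to t/h: multiply by 3.6
Capacity = 1411.85 * 3.6
= 5082.66 t/h


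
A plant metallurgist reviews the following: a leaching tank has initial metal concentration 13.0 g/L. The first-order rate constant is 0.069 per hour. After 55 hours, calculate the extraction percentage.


Compute the exponent:
-k * t = -0.069 * 55 = -3.795
Remaining concentration:
C = 13.0 * exp(-3.795)
= 13.0 * 0.02248290582
= 0.2922777756 g/L
Extracted = 13.0 - 0.2922777756 = 12.70772222 g/L
Extraction % = 12.70772222 / 13.0 * 100
= 97.7517%

97.7517%


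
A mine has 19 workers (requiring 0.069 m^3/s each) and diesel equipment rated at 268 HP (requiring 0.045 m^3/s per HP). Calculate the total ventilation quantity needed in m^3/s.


13.371 m^3/s

Airflow for workers:
Q_people = 19 * 0.069 = 1.311 m^3/s
Airflow for diesel equipment:
Q_diesel = 268 * 0.045 = 12.06 m^3/s
Total ventilation:
Q_total = 1.311 + 12.06
= 13.371 m^3/s


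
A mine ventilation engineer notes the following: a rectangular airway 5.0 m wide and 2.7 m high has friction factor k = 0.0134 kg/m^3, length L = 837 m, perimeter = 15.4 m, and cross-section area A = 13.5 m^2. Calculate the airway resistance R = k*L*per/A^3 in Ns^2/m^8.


Compute the numerator:
k * L * per = 0.0134 * 837 * 15.4
= 172.72332
Compute the denominator:
A^3 = 13.5^3 = 2460.375
Resistance:
R = 172.72332 / 2460.375
= 0.0702 Ns^2/m^8

0.0702 Ns^2/m^8


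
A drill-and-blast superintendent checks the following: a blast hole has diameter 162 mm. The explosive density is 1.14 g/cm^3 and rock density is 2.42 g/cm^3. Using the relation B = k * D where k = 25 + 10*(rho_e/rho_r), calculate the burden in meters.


First, compute k:
rho_e / rho_r = 1.14 / 2.42 = 0.4710743802
k = 25 + 10 * 0.4710743802 = 29.7107438
Then, compute burden:
B = k * D / 1000 = 29.7107438 * 162 / 1000
= 4813.140496 / 1000
= 4.8131 m

4.8131 m


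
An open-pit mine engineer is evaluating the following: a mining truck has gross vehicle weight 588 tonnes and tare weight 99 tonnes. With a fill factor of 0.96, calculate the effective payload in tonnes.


Maximum payload = gross - tare
= 588 - 99 = 489 tonnes
Effective payload = max payload * fill factor
= 489 * 0.96
= 469.44 tonnes

469.44 tonnes


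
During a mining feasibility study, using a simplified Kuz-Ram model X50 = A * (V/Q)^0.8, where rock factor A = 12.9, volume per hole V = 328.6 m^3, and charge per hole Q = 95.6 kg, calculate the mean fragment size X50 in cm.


Compute V/Q:
V/Q = 328.6 / 95.6 = 3.437238494
Raise to the power 0.8:
(V/Q)^0.8 = 3.437238494^0.8 = 2.685144941
Multiply by A:
X50 = 12.9 * 2.685144941
= 34.6384 cm

34.6384 cm


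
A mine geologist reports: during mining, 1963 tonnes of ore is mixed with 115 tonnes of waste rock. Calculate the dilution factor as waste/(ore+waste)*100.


5.5342%

Total material = ore + waste
= 1963 + 115 = 2078 tonnes
Dilution = waste / total * 100
= 115 / 2078 * 100
= 0.05534167469 * 100
= 5.5342%


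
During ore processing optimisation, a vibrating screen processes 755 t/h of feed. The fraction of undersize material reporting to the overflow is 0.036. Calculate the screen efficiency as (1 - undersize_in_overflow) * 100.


96.4%

Screen efficiency = (1 - fraction of undersize in overflow) * 100
= (1 - 0.036) * 100
= 0.964 * 100
= 96.4%


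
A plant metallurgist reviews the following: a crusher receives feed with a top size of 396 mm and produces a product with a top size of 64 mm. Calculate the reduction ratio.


Reduction ratio = feed size / product size
= 396 / 64
= 6.1875

6.1875


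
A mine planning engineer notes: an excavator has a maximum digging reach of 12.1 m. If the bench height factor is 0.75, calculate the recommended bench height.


9.075 m

Bench height = reach * factor
= 12.1 * 0.75
= 9.075 m


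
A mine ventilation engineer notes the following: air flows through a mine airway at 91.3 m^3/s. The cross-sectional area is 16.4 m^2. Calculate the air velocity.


Velocity = flow rate / cross-sectional area
= 91.3 / 16.4
= 5.5671 m/s

5.5671 m/s


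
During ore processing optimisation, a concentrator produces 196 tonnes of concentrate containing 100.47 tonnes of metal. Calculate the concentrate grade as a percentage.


51.2602%

Grade = (metal in concentrate / concentrate mass) * 100
= (100.47 / 196) * 100
= 0.5126020408 * 100
= 51.2602%


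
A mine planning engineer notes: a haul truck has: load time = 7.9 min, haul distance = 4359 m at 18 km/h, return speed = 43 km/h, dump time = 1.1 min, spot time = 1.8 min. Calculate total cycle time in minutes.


Convert haul speed to m/min: 18 * 1000/60 = 300 m/min
Haul time = 4359 / 300 = 14.53 min
Convert return speed to m/min: 43 * 1000/60 = 716.6666667 m/min
Return time = 4359 / 716.6666667 = 6.082325581 min
Total cycle time:
= 7.9 + 14.53 + 1.1 + 6.082325581 + 1.8
= 31.4123 min

31.4123 min


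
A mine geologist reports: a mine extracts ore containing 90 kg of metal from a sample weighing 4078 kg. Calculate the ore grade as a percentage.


2.207%

Ore grade = (metal mass / ore mass) * 100
= (90 / 4078) * 100
= 0.02206964198 * 100
= 2.207%


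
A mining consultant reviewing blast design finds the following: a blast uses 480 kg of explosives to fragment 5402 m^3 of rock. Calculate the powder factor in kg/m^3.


0.0889 kg/m^3

Powder factor = explosive mass / rock volume
= 480 / 5402
= 0.0889 kg/m^3


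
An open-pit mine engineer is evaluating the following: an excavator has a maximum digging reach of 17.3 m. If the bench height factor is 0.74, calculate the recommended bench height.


Bench height = reach * factor
= 17.3 * 0.74
= 12.802 m

12.802 m


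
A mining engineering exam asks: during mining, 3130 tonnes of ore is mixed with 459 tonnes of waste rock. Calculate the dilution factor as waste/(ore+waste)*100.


12.7891%

Total material = ore + waste
= 3130 + 459 = 3589 tonnes
Dilution = waste / total * 100
= 459 / 3589 * 100
= 0.1278907774 * 100
= 12.7891%


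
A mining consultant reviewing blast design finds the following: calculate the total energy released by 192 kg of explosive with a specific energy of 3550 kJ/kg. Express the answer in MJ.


Energy = mass * specific_energy / 1000
= 192 * 3550 / 1000
= 681600 / 1000
= 681.6 MJ

681.6 MJ


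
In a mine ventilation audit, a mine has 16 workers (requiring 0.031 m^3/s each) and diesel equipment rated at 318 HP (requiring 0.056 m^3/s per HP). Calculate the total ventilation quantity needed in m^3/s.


Airflow for workers:
Q_people = 16 * 0.031 = 0.496 m^3/s
Airflow for diesel equipment:
Q_diesel = 318 * 0.056 = 17.808 m^3/s
Total ventilation:
Q_total = 0.496 + 17.808
= 18.304 m^3/s

18.304 m^3/s


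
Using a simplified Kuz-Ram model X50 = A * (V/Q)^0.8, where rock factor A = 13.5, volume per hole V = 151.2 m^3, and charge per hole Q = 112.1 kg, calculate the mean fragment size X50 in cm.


Compute V/Q:
V/Q = 151.2 / 112.1 = 1.348795718
Raise to the power 0.8:
(V/Q)^0.8 = 1.348795718^0.8 = 1.270448143
Multiply by A:
X50 = 13.5 * 1.270448143
= 17.151 cm

17.151 cm


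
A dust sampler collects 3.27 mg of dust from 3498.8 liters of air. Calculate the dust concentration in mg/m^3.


Convert liters to m^3: 1 m^3 = 1000 L
Concentration = mass / volume * 1000
= 3.27 / 3498.8 * 1000
= 0.0009346061507 * 1000
= 0.9346 mg/m^3

0.9346 mg/m^3


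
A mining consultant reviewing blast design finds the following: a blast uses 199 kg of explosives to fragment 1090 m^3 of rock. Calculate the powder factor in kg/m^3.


Powder factor = explosive mass / rock volume
= 199 / 1090
= 0.1826 kg/m^3

0.1826 kg/m^3


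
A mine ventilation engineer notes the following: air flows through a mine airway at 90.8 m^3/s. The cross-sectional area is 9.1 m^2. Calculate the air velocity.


9.978 m/s

Velocity = flow rate / cross-sectional area
= 90.8 / 9.1
= 9.978 m/s


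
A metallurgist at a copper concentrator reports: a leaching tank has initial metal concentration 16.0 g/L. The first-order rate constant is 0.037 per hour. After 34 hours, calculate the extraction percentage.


71.5778%

Compute the exponent:
-k * t = -0.037 * 34 = -1.258
Remaining concentration:
C = 16.0 * exp(-1.258)
= 16.0 * 0.2842219022
= 4.547550436 g/L
Extracted = 16.0 - 4.547550436 = 11.45244956 g/L
Extraction % = 11.45244956 / 16.0 * 100
= 71.5778%


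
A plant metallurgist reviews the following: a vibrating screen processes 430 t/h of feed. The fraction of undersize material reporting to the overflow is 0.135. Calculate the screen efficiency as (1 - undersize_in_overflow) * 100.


Screen efficiency = (1 - fraction of undersize in overflow) * 100
= (1 - 0.135) * 100
= 0.865 * 100
= 86.5%

86.5%


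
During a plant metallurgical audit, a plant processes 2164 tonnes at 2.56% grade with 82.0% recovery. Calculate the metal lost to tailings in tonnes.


Total metal in feed:
= 2164 * 2.56 / 100 = 55.3984 tonnes
Metal recovered:
= 55.3984 * 82.0 / 100 = 45.426688 tonnes
Metal lost to tailings:
= 55.3984 - 45.426688
= 9.9717 tonnes

9.9717 tonnes


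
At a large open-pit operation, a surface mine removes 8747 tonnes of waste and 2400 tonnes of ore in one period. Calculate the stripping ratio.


Stripping ratio = waste tonnage / ore tonnage
= 8747 / 2400
= 3.6446

3.6446


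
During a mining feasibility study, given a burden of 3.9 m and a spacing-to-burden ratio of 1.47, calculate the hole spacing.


Spacing = burden * ratio
= 3.9 * 1.47
= 5.733 m

5.733 m


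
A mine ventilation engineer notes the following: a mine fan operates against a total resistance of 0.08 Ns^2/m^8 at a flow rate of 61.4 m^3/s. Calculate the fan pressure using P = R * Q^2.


301.5968 Pa

Compute Q^2:
Q^2 = 61.4^2 = 3769.96
Compute pressure:
P = R * Q^2 = 0.08 * 3769.96
= 301.5968 Pa


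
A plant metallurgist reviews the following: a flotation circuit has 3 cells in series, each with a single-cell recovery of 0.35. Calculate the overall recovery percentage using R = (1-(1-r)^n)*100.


72.5375%

Complement of single-cell recovery:
1 - r = 1 - 0.35 = 0.65
Raise to power n:
(1 - r)^3 = 0.65^3 = 0.274625
Overall recovery:
R = (1 - 0.274625) * 100
= 72.5375%


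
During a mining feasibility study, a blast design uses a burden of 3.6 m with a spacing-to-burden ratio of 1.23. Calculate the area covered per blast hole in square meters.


15.9408 m^2

First, find the spacing:
Spacing = burden * ratio = 3.6 * 1.23
= 4.428 m
Then, calculate the area:
Area = burden * spacing = 3.6 * 4.428
= 15.9408 m^2


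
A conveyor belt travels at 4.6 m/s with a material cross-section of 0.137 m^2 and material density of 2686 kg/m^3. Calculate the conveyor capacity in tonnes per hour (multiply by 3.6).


Volumetric flow = speed * area
= 4.6 * 0.137 = 0.6302 m^3/s
Mass flow = volumetric * density
= 0.6302 * 2686 = 1692.7172 kg/s
Convert to t/h: multiply by 3.6
Capacity = 1692.7172 * 3.6
= 6093.7819 t/h

6093.7819 t/h


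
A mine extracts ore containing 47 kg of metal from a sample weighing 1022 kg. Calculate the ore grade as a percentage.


4.5988%

Ore grade = (metal mass / ore mass) * 100
= (47 / 1022) * 100
= 0.04598825832 * 100
= 4.5988%


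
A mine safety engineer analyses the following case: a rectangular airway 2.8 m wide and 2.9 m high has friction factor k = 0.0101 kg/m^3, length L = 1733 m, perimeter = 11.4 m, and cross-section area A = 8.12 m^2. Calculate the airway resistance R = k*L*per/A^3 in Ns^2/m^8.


Compute the numerator:
k * L * per = 0.0101 * 1733 * 11.4
= 199.53762
Compute the denominator:
A^3 = 8.12^3 = 535.387328
Resistance:
R = 199.53762 / 535.387328
= 0.3727 Ns^2/m^8

0.3727 Ns^2/m^8


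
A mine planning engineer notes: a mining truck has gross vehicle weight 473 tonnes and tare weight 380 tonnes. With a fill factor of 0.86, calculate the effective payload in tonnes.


Maximum payload = gross - tare
= 473 - 380 = 93 tonnes
Effective payload = max payload * fill factor
= 93 * 0.86
= 79.98 tonnes

79.98 tonnes


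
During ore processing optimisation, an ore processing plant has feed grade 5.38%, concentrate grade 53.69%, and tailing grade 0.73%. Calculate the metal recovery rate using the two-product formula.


Using the two-product formula:
R = 100 * c * (f - t) / (f * (c - t))
Numerator = 100 * 53.69 * (5.38 - 0.73)
= 100 * 53.69 * 4.65
= 24965.85
Denominator = 5.38 * (53.69 - 0.73)
= 5.38 * 52.96
= 284.9248
R = 24965.85 / 284.9248
= 87.6226%

87.6226%


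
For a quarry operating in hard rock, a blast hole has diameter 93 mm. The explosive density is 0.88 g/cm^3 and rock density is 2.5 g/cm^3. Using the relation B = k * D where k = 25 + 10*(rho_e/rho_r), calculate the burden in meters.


First, compute k:
rho_e / rho_r = 0.88 / 2.5 = 0.352
k = 25 + 10 * 0.352 = 28.52
Then, compute burden:
B = k * D / 1000 = 28.52 * 93 / 1000
= 2652.36 / 1000
= 2.6524 m

2.6524 m


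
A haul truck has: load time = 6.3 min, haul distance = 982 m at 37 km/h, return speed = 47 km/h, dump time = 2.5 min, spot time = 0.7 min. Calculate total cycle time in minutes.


12.346 min

Convert haul speed to m/min: 37 * 1000/60 = 616.6666667 m/min
Haul time = 982 / 616.6666667 = 1.592432432 min
Convert return speed to m/min: 47 * 1000/60 = 783.3333333 m/min
Return time = 982 / 783.3333333 = 1.253617021 min
Total cycle time:
= 6.3 + 1.592432432 + 2.5 + 1.253617021 + 0.7
= 12.346 min


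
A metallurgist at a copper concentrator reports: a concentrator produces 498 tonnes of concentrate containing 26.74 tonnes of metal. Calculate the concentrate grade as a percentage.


Grade = (metal in concentrate / concentrate mass) * 100
= (26.74 / 498) * 100
= 0.05369477912 * 100
= 5.3695%

5.3695%


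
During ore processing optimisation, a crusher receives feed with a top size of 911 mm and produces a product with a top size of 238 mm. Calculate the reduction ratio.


3.8277

Reduction ratio = feed size / product size
= 911 / 238
= 3.8277


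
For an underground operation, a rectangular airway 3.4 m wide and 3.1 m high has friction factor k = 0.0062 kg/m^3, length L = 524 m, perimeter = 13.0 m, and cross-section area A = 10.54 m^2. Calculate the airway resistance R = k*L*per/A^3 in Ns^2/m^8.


0.0361 Ns^2/m^8

Compute the numerator:
k * L * per = 0.0062 * 524 * 13.0
= 42.2344
Compute the denominator:
A^3 = 10.54^3 = 1170.905464
Resistance:
R = 42.2344 / 1170.905464
= 0.0361 Ns^2/m^8


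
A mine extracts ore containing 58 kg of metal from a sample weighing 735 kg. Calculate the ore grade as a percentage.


Ore grade = (metal mass / ore mass) * 100
= (58 / 735) * 100
= 0.07891156463 * 100
= 7.8912%

7.8912%


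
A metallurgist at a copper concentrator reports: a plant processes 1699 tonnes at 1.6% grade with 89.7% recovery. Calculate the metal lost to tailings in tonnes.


Total metal in feed:
= 1699 * 1.6 / 100 = 27.184 tonnes
Metal recovered:
= 27.184 * 89.7 / 100 = 24.384048 tonnes
Metal lost to tailings:
= 27.184 - 24.384048
= 2.8 tonnes

2.8 tonnes


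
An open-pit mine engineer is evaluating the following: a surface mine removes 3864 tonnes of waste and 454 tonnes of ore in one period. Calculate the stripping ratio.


Stripping ratio = waste tonnage / ore tonnage
= 3864 / 454
= 8.511

8.511


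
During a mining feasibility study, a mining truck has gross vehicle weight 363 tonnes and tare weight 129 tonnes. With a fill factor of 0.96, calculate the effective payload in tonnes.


Maximum payload = gross - tare
= 363 - 129 = 234 tonnes
Effective payload = max payload * fill factor
= 234 * 0.96
= 224.64 tonnes

224.64 tonnes


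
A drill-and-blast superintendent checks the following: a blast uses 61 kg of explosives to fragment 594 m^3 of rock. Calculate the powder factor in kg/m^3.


0.1027 kg/m^3

Powder factor = explosive mass / rock volume
= 61 / 594
= 0.1027 kg/m^3
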